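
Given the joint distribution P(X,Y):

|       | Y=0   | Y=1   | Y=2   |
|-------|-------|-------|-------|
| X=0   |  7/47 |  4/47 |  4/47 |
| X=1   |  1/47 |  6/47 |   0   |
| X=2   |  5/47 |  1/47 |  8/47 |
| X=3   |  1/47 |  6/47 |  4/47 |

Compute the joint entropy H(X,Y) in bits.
3.2082 bits

H(X,Y) = -Σ_{x,y} P(x,y) log₂ P(x,y). Per-cell terms -P(x,y)·log₂P(x,y):
  X=0: 0.4092, 0.3025, 0.3025
  X=1: 0.1182, 0.3791, 0.0000
  X=2: 0.3439, 0.1182, 0.4348
  X=3: 0.1182, 0.3791, 0.3025
  (cells with P = 0 contribute 0)
Sum of the 12 terms: H(X,Y) = 3.2082 bits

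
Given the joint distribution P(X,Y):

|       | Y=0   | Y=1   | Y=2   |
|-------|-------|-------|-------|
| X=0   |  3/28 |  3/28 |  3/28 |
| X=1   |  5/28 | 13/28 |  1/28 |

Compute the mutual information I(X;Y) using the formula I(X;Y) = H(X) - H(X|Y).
0.1195 bits

I(X;Y) = H(X) - H(X|Y)

Marginal of X (row sums):
  P(X=0) = 3/28 + 3/28 + 3/28 = 9/28
  P(X=1) = 5/28 + 13/28 + 1/28 = 19/28
H(X) = -[(9/28)·log₂(9/28) + (19/28)·log₂(19/28)]
  = 0.5263 + 0.3796 = 0.9059 bits

Marginal of Y (column sums):
  P(Y=0) = 3/28 + 5/28 = 2/7
  P(Y=1) = 3/28 + 13/28 = 4/7
  P(Y=2) = 3/28 + 1/28 = 1/7
H(X|Y) = Σ_y P(y)·H(X|Y=y):
  Y=0: P(Y=0) = 2/7, P(X|Y=0) = (3/8, 5/8) → H(X|Y=0) = 0.9544
  Y=1: P(Y=1) = 4/7, P(X|Y=1) = (3/16, 13/16) → H(X|Y=1) = 0.6962
  Y=2: P(Y=2) = 1/7, P(X|Y=2) = (3/4, 1/4) → H(X|Y=2) = 0.8113
H(X|Y) = (2/7)·0.9544 + (4/7)·0.6962 + (1/7)·0.8113 = 0.7864 bits

I(X;Y) = H(X) - H(X|Y) = 0.9059 - 0.7864 = 0.1195 bits

Cross-check via I(X;Y) = H(X) + H(Y) - H(X,Y): computing H(Y) from the column sums and H(X,Y) from the 6 cells in the same way gives H(Y) = 1.3788 bits and H(X,Y) = 2.1652 bits, so
I(X;Y) = 0.9059 + 1.3788 - 2.1652 = 0.1195 bits ✓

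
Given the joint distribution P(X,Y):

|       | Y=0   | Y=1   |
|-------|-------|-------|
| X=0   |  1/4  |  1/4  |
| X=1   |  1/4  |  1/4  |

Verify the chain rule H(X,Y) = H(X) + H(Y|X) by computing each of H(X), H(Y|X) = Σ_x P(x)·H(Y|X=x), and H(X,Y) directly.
H(X) = 1.0000 bits, H(Y|X) = 1.0000 bits, H(X,Y) = 2.0000 bits

Marginal of X (row sums):
  P(X=0) = 1/4 + 1/4 = 1/2
  P(X=1) = 1/4 + 1/4 = 1/2
H(X) = -[(1/2)·log₂(1/2) + (1/2)·log₂(1/2)]
  = 0.5000 + 0.5000 = 1.0000 bits

H(Y|X) = Σ_x P(x)·H(Y|X=x):
  X=0: P(X=0) = 1/2, P(Y|X=0) = (1/2, 1/2) → H(Y|X=0) = 1.0000
  X=1: P(X=1) = 1/2, P(Y|X=1) = (1/2, 1/2) → H(Y|X=1) = 1.0000
H(Y|X) = (1/2)·1.0000 + (1/2)·1.0000 = 1.0000 bits

H(X,Y) = -Σ_{x,y} P(x,y) log₂ P(x,y). Per-cell terms -P(x,y)·log₂P(x,y):
  X=0: 0.5000, 0.5000
  X=1: 0.5000, 0.5000
Sum of the 4 terms: H(X,Y) = 2.0000 bits

Chain rule check:
  H(X) + H(Y|X) = 1.0000 + 1.0000 = 2.0000 bits
  H(X,Y) = 2.0000 bits
✓ Chain rule verified.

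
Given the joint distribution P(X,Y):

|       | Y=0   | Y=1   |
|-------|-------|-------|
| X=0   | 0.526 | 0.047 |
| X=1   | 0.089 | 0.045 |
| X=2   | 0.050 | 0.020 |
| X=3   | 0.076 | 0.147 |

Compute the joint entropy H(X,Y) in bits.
2.2249 bits

H(X,Y) = -Σ_{x,y} P(x,y) log₂ P(x,y). Per-cell terms -P(x,y)·log₂P(x,y):
  X=0: 0.4875, 0.2073
  X=1: 0.3106, 0.2013
  X=2: 0.2161, 0.1129
  X=3: 0.2826, 0.4066
Sum of the 8 terms: H(X,Y) = 2.2249 bits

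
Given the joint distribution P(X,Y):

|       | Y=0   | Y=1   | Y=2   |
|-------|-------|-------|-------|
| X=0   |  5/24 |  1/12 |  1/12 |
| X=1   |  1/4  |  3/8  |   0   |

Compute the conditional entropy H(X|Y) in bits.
0.7691 bits

H(X|Y) = H(X,Y) - H(Y)

H(X,Y) = -Σ_{x,y} P(x,y) log₂ P(x,y). Per-cell terms -P(x,y)·log₂P(x,y):
  X=0: 0.47147, 0.29875, 0.29875
  X=1: 0.50000, 0.53064, 0.00000
  (cells with P = 0 contribute 0)
Sum of the 6 terms: H(X,Y) = 2.0996 bits

Marginal of Y (column sums):
  P(Y=0) = 5/24 + 1/4 = 11/24
  P(Y=1) = 1/12 + 3/8 = 11/24
  P(Y=2) = 1/12 + 0 = 1/12
H(Y) = -[(11/24)·log₂(11/24) + (11/24)·log₂(11/24) + (1/12)·log₂(1/12)]
  = 0.51587 + 0.51587 + 0.29875 = 1.3305 bits

H(X|Y) = H(X,Y) - H(Y) = 2.0996 - 1.3305 = 0.7691 bits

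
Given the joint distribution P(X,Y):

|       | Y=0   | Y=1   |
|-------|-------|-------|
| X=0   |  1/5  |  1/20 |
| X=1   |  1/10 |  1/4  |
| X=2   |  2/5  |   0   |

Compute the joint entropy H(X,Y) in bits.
2.0414 bits

H(X,Y) = -Σ_{x,y} P(x,y) log₂ P(x,y). Per-cell terms -P(x,y)·log₂P(x,y):
  X=0: 0.464386, 0.216096
  X=1: 0.332193, 0.500000
  X=2: 0.528771, 0.000000
  (cells with P = 0 contribute 0)
Sum of the 6 terms: H(X,Y) = 2.0414 bits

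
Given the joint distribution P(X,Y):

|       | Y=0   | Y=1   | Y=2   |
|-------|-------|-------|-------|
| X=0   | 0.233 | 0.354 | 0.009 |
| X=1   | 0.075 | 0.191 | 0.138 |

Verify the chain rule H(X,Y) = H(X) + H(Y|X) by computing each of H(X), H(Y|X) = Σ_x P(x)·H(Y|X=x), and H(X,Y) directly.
H(X) = 0.9732 bits, H(Y|X) = 1.2387 bits, H(X,Y) = 2.2119 bits

Marginal of X (row sums):
  P(X=0) = 0.233 + 0.354 + 0.009 = 0.596
  P(X=1) = 0.075 + 0.191 + 0.138 = 0.404
H(X) = -[0.596·log₂(0.596) + 0.404·log₂(0.404)]
  = 0.44498 + 0.52826 = 0.9732 bits

H(Y|X) = Σ_x P(x)·H(Y|X=x):
  X=0: P(X=0) = 0.596, P(Y|X=0) = (233/596, 177/298, 9/596) → H(Y|X=0) = 1.06746
  X=1: P(X=1) = 0.404, P(Y|X=1) = (75/404, 191/404, 69/202) → H(Y|X=1) = 1.49131
H(Y|X) = 0.596·1.06746 + 0.404·1.49131 = 1.2387 bits

H(X,Y) = -Σ_{x,y} P(x,y) log₂ P(x,y). Per-cell terms -P(x,y)·log₂P(x,y):
  X=0: 0.48967, 0.53036, 0.06116
  X=1: 0.28027, 0.45618, 0.39430
Sum of the 6 terms: H(X,Y) = 2.2119 bits

Chain rule check:
  H(X) + H(Y|X) = 0.9732 + 1.2387 = 2.2119 bits
  H(X,Y) = 2.2119 bits
✓ Chain rule verified.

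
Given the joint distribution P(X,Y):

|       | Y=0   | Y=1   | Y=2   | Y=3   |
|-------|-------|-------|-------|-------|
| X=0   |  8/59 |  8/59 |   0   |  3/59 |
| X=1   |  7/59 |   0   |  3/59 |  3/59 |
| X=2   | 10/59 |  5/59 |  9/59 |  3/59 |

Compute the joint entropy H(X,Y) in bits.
3.1703 bits

H(X,Y) = -Σ_{x,y} P(x,y) log₂ P(x,y). Per-cell terms -P(x,y)·log₂P(x,y):
  X=0: 0.3909, 0.3909, 0.0000, 0.2185
  X=1: 0.3649, 0.0000, 0.2185, 0.2185
  X=2: 0.4340, 0.3018, 0.4138, 0.2185
  (cells with P = 0 contribute 0)
Sum of the 12 terms: H(X,Y) = 3.1703 bits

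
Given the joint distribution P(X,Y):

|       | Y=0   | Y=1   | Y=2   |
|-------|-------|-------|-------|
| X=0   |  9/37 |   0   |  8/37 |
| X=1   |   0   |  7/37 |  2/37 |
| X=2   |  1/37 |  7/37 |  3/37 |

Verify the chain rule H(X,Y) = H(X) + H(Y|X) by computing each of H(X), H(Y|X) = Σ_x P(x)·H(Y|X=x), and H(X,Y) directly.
H(X) = 1.5319 bits, H(Y|X) = 1.0130 bits, H(X,Y) = 2.5449 bits

Marginal of X (row sums):
  P(X=0) = 9/37 + 0 + 8/37 = 17/37
  P(X=1) = 0 + 7/37 + 2/37 = 9/37
  P(X=2) = 1/37 + 7/37 + 3/37 = 11/37
H(X) = -[(17/37)·log₂(17/37) + (9/37)·log₂(9/37) + (11/37)·log₂(11/37)]
  = 0.51551 + 0.49610 + 0.52028 = 1.5319 bits

H(Y|X) = Σ_x P(x)·H(Y|X=x):
  X=0: P(X=0) = 17/37, P(Y|X=0) = (9/17, 0, 8/17) → H(Y|X=0) = 0.99750
  X=1: P(X=1) = 9/37, P(Y|X=1) = (0, 7/9, 2/9) → H(Y|X=1) = 0.76420
  X=2: P(X=2) = 11/37, P(Y|X=2) = (1/11, 7/11, 3/11) → H(Y|X=2) = 1.24067
H(Y|X) = (17/37)·0.99750 + (9/37)·0.76420 + (11/37)·1.24067 = 1.0130 bits

H(X,Y) = -Σ_{x,y} P(x,y) log₂ P(x,y). Per-cell terms -P(x,y)·log₂P(x,y):
  X=0: 0.49610, 0.00000, 0.47772
  X=1: 0.00000, 0.45445, 0.22754
  X=2: 0.14080, 0.45445, 0.29388
  (cells with P = 0 contribute 0)
Sum of the 9 terms: H(X,Y) = 2.5449 bits

Chain rule check:
  H(X) + H(Y|X) = 1.5319 + 1.0130 = 2.5449 bits
  H(X,Y) = 2.5449 bits
✓ Chain rule verified.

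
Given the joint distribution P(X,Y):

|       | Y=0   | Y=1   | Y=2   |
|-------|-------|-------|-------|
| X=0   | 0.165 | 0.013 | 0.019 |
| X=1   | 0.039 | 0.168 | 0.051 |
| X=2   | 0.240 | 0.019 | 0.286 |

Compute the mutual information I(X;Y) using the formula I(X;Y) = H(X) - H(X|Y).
0.3861 bits

I(X;Y) = H(X) - H(X|Y)

Marginal of X (row sums):
  P(X=0) = 0.165 + 0.013 + 0.019 = 0.197
  P(X=1) = 0.039 + 0.168 + 0.051 = 0.258
  P(X=2) = 0.240 + 0.019 + 0.286 = 0.545
H(X) = -[0.197·log₂(0.197) + 0.258·log₂(0.258) + 0.545·log₂(0.545)]
  = 0.461715 + 0.504276 + 0.477241 = 1.44323 bits

Marginal of Y (column sums):
  P(Y=0) = 0.165 + 0.039 + 0.240 = 0.444
  P(Y=1) = 0.013 + 0.168 + 0.019 = 0.200
  P(Y=2) = 0.019 + 0.051 + 0.286 = 0.356
H(X|Y) = Σ_y P(y)·H(X|Y=y):
  Y=0: P(Y=0) = 0.444, P(X|Y=0) = (55/148, 13/148, 20/37) → H(X|Y=0) = 1.318678
  Y=1: P(Y=1) = 0.200, P(X|Y=1) = (13/200, 21/25, 19/200) → H(X|Y=1) = 0.790228
  Y=2: P(Y=2) = 0.356, P(X|Y=2) = (19/356, 51/356, 143/178) → H(X|Y=2) = 0.880993
H(X|Y) = 0.444·1.318678 + 0.200·0.790228 + 0.356·0.880993 = 1.05717 bits

I(X;Y) = H(X) - H(X|Y) = 1.44323 - 1.05717 = 0.3861 bits

Cross-check via I(X;Y) = H(X) + H(Y) - H(X,Y): computing H(Y) from the column sums and H(X,Y) from the 9 cells in the same way gives H(Y) = 1.51493 bits and H(X,Y) = 2.57210 bits, so
I(X;Y) = 1.44323 + 1.51493 - 2.57210 = 0.3861 bits ✓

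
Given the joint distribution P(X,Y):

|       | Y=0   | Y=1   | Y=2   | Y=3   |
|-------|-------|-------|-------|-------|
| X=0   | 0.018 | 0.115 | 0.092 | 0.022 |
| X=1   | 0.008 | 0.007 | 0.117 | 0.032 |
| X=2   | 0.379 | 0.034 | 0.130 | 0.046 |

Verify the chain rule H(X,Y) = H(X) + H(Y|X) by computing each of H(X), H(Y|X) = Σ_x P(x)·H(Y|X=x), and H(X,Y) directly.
H(X) = 1.3758 bits, H(Y|X) = 1.4354 bits, H(X,Y) = 2.8112 bits

Marginal of X (row sums):
  P(X=0) = 0.018 + 0.115 + 0.092 + 0.022 = 0.247
  P(X=1) = 0.008 + 0.007 + 0.117 + 0.032 = 0.164
  P(X=2) = 0.379 + 0.034 + 0.130 + 0.046 = 0.589
H(X) = -[0.247·log₂(0.247) + 0.164·log₂(0.164) + 0.589·log₂(0.589)]
  = 0.498302 + 0.427750 + 0.449796 = 1.3758 bits

H(Y|X) = Σ_x P(x)·H(Y|X=x):
  X=0: P(X=0) = 0.247, P(Y|X=0) = (18/247, 115/247, 92/247, 22/247) → H(Y|X=0) = 1.630289
  X=1: P(X=1) = 0.164, P(Y|X=1) = (2/41, 7/164, 117/164, 8/41) → H(Y|X=1) = 1.214356
  X=2: P(X=2) = 0.589, P(Y|X=2) = (379/589, 34/589, 130/589, 46/589) → H(Y|X=2) = 1.415197
H(Y|X) = 0.247·1.630289 + 0.164·1.214356 + 0.589·1.415197 = 1.4354 bits

H(X,Y) = -Σ_{x,y} P(x,y) log₂ P(x,y). Per-cell terms -P(x,y)·log₂P(x,y):
  X=0: 0.104325, 0.358834, 0.316684, 0.121140
  X=1: 0.055726, 0.050109, 0.362164, 0.158905
  X=2: 0.530498, 0.165863, 0.382644, 0.204342
Sum of the 12 terms: H(X,Y) = 2.8112 bits

Chain rule check:
  H(X) + H(Y|X) = 1.3758 + 1.4354 = 2.8112 bits
  H(X,Y) = 2.8112 bits
✓ Chain rule verified.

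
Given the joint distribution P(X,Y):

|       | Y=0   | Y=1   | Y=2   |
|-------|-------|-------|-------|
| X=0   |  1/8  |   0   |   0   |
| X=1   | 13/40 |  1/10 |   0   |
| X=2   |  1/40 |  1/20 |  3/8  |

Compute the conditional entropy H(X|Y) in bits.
0.6626 bits

H(X|Y) = H(X,Y) - H(Y)

H(X,Y) = -Σ_{x,y} P(x,y) log₂ P(x,y). Per-cell terms -P(x,y)·log₂P(x,y):
  X=0: 0.37500, 0.00000, 0.00000
  X=1: 0.52698, 0.33219, 0.00000
  X=2: 0.13305, 0.21610, 0.53064
  (cells with P = 0 contribute 0)
Sum of the 9 terms: H(X,Y) = 2.11396 bits

Marginal of Y (column sums):
  P(Y=0) = 1/8 + 13/40 + 1/40 = 19/40
  P(Y=1) = 0 + 1/10 + 1/20 = 3/20
  P(Y=2) = 0 + 0 + 3/8 = 3/8
H(Y) = -[(19/40)·log₂(19/40) + (3/20)·log₂(3/20) + (3/8)·log₂(3/8)]
  = 0.51015 + 0.41054 + 0.53064 = 1.45133 bits

H(X|Y) = H(X,Y) - H(Y) = 2.11396 - 1.45133 = 0.6626 bits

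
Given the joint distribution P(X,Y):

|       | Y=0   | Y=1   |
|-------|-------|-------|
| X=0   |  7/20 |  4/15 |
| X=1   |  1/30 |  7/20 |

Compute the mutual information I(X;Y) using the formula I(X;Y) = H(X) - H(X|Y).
0.1885 bits

I(X;Y) = H(X) - H(X|Y)

Marginal of X (row sums):
  P(X=0) = 7/20 + 4/15 = 37/60
  P(X=1) = 1/30 + 7/20 = 23/60
H(X) = -[(37/60)·log₂(37/60) + (23/60)·log₂(23/60)]
  = 0.4301 + 0.5303 = 0.9604 bits

Marginal of Y (column sums):
  P(Y=0) = 7/20 + 1/30 = 23/60
  P(Y=1) = 4/15 + 7/20 = 37/60
H(X|Y) = Σ_y P(y)·H(X|Y=y):
  Y=0: P(Y=0) = 23/60, P(X|Y=0) = (21/23, 2/23) → H(X|Y=0) = 0.4262
  Y=1: P(Y=1) = 37/60, P(X|Y=1) = (16/37, 21/37) → H(X|Y=1) = 0.9868
H(X|Y) = (23/60)·0.4262 + (37/60)·0.9868 = 0.7719 bits

I(X;Y) = H(X) - H(X|Y) = 0.9604 - 0.7719 = 0.1885 bits

Cross-check via I(X;Y) = H(X) + H(Y) - H(X,Y): computing H(Y) from the column sums and H(X,Y) from the 4 cells in the same way gives H(Y) = 0.9604 bits and H(X,Y) = 1.7323 bits, so
I(X;Y) = 0.9604 + 0.9604 - 1.7323 = 0.1885 bits ✓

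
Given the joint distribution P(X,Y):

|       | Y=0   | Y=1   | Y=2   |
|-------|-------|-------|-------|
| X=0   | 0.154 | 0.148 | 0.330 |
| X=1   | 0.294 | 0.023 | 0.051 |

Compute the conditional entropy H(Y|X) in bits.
1.2657 bits

H(Y|X) = H(X,Y) - H(X)

H(X,Y) = -Σ_{x,y} P(x,y) log₂ P(x,y). Per-cell terms -P(x,y)·log₂P(x,y):
  X=0: 0.41565, 0.40794, 0.52782
  X=1: 0.51924, 0.12517, 0.21896
Sum of the 6 terms: H(X,Y) = 2.2148 bits

Marginal of X (row sums):
  P(X=0) = 0.154 + 0.148 + 0.330 = 0.632
  P(X=1) = 0.294 + 0.023 + 0.051 = 0.368
H(X) = -[0.632·log₂(0.632) + 0.368·log₂(0.368)]
  = 0.41839 + 0.53074 = 0.9491 bits

H(Y|X) = H(X,Y) - H(X) = 2.2148 - 0.9491 = 1.2657 bits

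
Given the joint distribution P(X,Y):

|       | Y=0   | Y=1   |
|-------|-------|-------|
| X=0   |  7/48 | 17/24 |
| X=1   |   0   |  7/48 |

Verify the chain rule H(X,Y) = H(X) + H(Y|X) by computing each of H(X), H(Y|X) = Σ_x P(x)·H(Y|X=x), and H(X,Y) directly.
H(X) = 0.5993 bits, H(Y|X) = 0.5632 bits, H(X,Y) = 1.1625 bits

Marginal of X (row sums):
  P(X=0) = 7/48 + 17/24 = 41/48
  P(X=1) = 0 + 7/48 = 7/48
H(X) = -[(41/48)·log₂(41/48) + (7/48)·log₂(7/48)]
  = 0.19425 + 0.40507 = 0.5993 bits

H(Y|X) = Σ_x P(x)·H(Y|X=x):
  X=0: P(X=0) = 41/48, P(Y|X=0) = (7/41, 34/41) → H(Y|X=0) = 0.65938
  X=1: P(X=1) = 7/48, P(Y|X=1) = (0, 1) → H(Y|X=1) = 0.00000
H(Y|X) = (41/48)·0.65938 + (7/48)·0.00000 = 0.5632 bits

H(X,Y) = -Σ_{x,y} P(x,y) log₂ P(x,y). Per-cell terms -P(x,y)·log₂P(x,y):
  X=0: 0.40507, 0.35240
  X=1: 0.00000, 0.40507
  (cells with P = 0 contribute 0)
Sum of the 4 terms: H(X,Y) = 1.1625 bits

Chain rule check:
  H(X) + H(Y|X) = 0.5993 + 0.5632 = 1.1625 bits
  H(X,Y) = 1.1625 bits
✓ Chain rule verified.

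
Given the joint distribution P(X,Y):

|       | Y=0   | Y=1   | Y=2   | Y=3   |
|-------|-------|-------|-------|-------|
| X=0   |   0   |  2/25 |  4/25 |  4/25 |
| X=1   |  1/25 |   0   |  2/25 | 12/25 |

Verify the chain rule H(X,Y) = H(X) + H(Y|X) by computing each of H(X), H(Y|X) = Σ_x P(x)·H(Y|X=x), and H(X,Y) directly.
H(X) = 0.9710 bits, H(Y|X) = 1.1521 bits, H(X,Y) = 2.1231 bits

Marginal of X (row sums):
  P(X=0) = 0 + 2/25 + 4/25 + 4/25 = 2/5
  P(X=1) = 1/25 + 0 + 2/25 + 12/25 = 3/5
H(X) = -[(2/5)·log₂(2/5) + (3/5)·log₂(3/5)]
  = 0.5288 + 0.4422 = 0.9710 bits

H(Y|X) = Σ_x P(x)·H(Y|X=x):
  X=0: P(X=0) = 2/5, P(Y|X=0) = (0, 1/5, 2/5, 2/5) → H(Y|X=0) = 1.5219
  X=1: P(X=1) = 3/5, P(Y|X=1) = (1/15, 0, 2/15, 4/5) → H(Y|X=1) = 0.9056
H(Y|X) = (2/5)·1.5219 + (3/5)·0.9056 = 1.1521 bits

H(X,Y) = -Σ_{x,y} P(x,y) log₂ P(x,y). Per-cell terms -P(x,y)·log₂P(x,y):
  X=0: 0.0000, 0.2915, 0.4230, 0.4230
  X=1: 0.1858, 0.0000, 0.2915, 0.5083
  (cells with P = 0 contribute 0)
Sum of the 8 terms: H(X,Y) = 2.1231 bits

Chain rule check:
  H(X) + H(Y|X) = 0.9710 + 1.1521 = 2.1231 bits
  H(X,Y) = 2.1231 bits
✓ Chain rule verified.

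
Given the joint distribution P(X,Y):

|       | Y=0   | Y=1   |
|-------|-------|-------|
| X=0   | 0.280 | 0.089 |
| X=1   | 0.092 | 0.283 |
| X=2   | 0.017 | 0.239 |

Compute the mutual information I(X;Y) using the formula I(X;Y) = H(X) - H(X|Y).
0.2784 bits

I(X;Y) = H(X) - H(X|Y)

Marginal of X (row sums):
  P(X=0) = 0.280 + 0.089 = 0.369
  P(X=1) = 0.092 + 0.283 = 0.375
  P(X=2) = 0.017 + 0.239 = 0.256
H(X) = -[0.369·log₂(0.369) + 0.375·log₂(0.375) + 0.256·log₂(0.256)]
  = 0.53074 + 0.53064 + 0.50324 = 1.56462 bits

Marginal of Y (column sums):
  P(Y=0) = 0.280 + 0.092 + 0.017 = 0.389
  P(Y=1) = 0.089 + 0.283 + 0.239 = 0.611
H(X|Y) = Σ_y P(y)·H(X|Y=y):
  Y=0: P(Y=0) = 0.389, P(X|Y=0) = (280/389, 92/389, 17/389) → H(X|Y=0) = 1.03074
  Y=1: P(Y=1) = 0.611, P(X|Y=1) = (89/611, 283/611, 239/611) → H(X|Y=1) = 1.44883
H(X|Y) = 0.389·1.03074 + 0.611·1.44883 = 1.28619 bits

I(X;Y) = H(X) - H(X|Y) = 1.56462 - 1.28619 = 0.2784 bits

Cross-check via I(X;Y) = H(X) + H(Y) - H(X,Y): computing H(Y) from the column sums and H(X,Y) from the 6 cells in the same way gives H(Y) = 0.96415 bits and H(X,Y) = 2.25034 bits, so
I(X;Y) = 1.56462 + 0.96415 - 2.25034 = 0.2784 bits ✓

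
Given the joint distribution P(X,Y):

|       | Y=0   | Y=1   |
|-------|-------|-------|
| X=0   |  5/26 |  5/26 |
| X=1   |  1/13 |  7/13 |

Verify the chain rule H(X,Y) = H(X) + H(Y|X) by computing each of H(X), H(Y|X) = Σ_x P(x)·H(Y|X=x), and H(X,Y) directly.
H(X) = 0.9612 bits, H(Y|X) = 0.7191 bits, H(X,Y) = 1.6804 bits

Marginal of X (row sums):
  P(X=0) = 5/26 + 5/26 = 5/13
  P(X=1) = 1/13 + 7/13 = 8/13
H(X) = -[(5/13)·log₂(5/13) + (8/13)·log₂(8/13)]
  = 0.53020 + 0.43104 = 0.9612 bits

H(Y|X) = Σ_x P(x)·H(Y|X=x):
  X=0: P(X=0) = 5/13, P(Y|X=0) = (1/2, 1/2) → H(Y|X=0) = 1.00000
  X=1: P(X=1) = 8/13, P(Y|X=1) = (1/8, 7/8) → H(Y|X=1) = 0.54356
H(Y|X) = (5/13)·1.00000 + (8/13)·0.54356 = 0.7191 bits

H(X,Y) = -Σ_{x,y} P(x,y) log₂ P(x,y). Per-cell terms -P(x,y)·log₂P(x,y):
  X=0: 0.45741, 0.45741
  X=1: 0.28465, 0.48089
Sum of the 4 terms: H(X,Y) = 1.6804 bits

Chain rule check:
  H(X) + H(Y|X) = 0.9612 + 0.7191 = 1.6803 bits
  H(X,Y) = 1.6804 bits
✓ Chain rule verified (Δ = 0.0001 is 4-dp rounding noise: each of the three values was rounded independently).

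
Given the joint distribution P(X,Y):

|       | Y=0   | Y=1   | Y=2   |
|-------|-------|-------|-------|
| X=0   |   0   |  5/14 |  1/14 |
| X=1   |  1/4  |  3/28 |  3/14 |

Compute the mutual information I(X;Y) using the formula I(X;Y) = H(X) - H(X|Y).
0.3916 bits

I(X;Y) = H(X) - H(X|Y)

Marginal of X (row sums):
  P(X=0) = 0 + 5/14 + 1/14 = 3/7
  P(X=1) = 1/4 + 3/28 + 3/14 = 4/7
H(X) = -[(3/7)·log₂(3/7) + (4/7)·log₂(4/7)]
  = 0.5239 + 0.4613 = 0.9852 bits

Marginal of Y (column sums):
  P(Y=0) = 0 + 1/4 = 1/4
  P(Y=1) = 5/14 + 3/28 = 13/28
  P(Y=2) = 1/14 + 3/14 = 2/7
H(X|Y) = Σ_y P(y)·H(X|Y=y):
  Y=0: P(Y=0) = 1/4, P(X|Y=0) = (0, 1) → H(X|Y=0) = 0.0000
  Y=1: P(Y=1) = 13/28, P(X|Y=1) = (10/13, 3/13) → H(X|Y=1) = 0.7793
  Y=2: P(Y=2) = 2/7, P(X|Y=2) = (1/4, 3/4) → H(X|Y=2) = 0.8113
H(X|Y) = (1/4)·0.0000 + (13/28)·0.7793 + (2/7)·0.8113 = 0.5936 bits

I(X;Y) = H(X) - H(X|Y) = 0.9852 - 0.5936 = 0.3916 bits

Cross-check via I(X;Y) = H(X) + H(Y) - H(X,Y): computing H(Y) from the column sums and H(X,Y) from the 6 cells in the same way gives H(Y) = 1.5303 bits and H(X,Y) = 2.1239 bits, so
I(X;Y) = 0.9852 + 1.5303 - 2.1239 = 0.3916 bits ✓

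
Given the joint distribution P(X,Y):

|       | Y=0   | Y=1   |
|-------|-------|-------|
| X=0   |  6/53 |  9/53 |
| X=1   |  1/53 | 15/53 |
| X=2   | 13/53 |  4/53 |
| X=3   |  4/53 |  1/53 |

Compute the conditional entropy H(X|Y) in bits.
1.5882 bits

H(X|Y) = H(X,Y) - H(Y)

H(X,Y) = -Σ_{x,y} P(x,y) log₂ P(x,y). Per-cell terms -P(x,y)·log₂P(x,y):
  X=0: 0.35581, 0.43438
  X=1: 0.10807, 0.51539
  X=2: 0.49731, 0.28135
  X=3: 0.28135, 0.10807
Sum of the 8 terms: H(X,Y) = 2.58173 bits

Marginal of Y (column sums):
  P(Y=0) = 6/53 + 1/53 + 13/53 + 4/53 = 24/53
  P(Y=1) = 9/53 + 15/53 + 4/53 + 1/53 = 29/53
H(Y) = -[(24/53)·log₂(24/53) + (29/53)·log₂(29/53)]
  = 0.51757 + 0.47600 = 0.99357 bits

H(X|Y) = H(X,Y) - H(Y) = 2.58173 - 0.99357 = 1.5882 bits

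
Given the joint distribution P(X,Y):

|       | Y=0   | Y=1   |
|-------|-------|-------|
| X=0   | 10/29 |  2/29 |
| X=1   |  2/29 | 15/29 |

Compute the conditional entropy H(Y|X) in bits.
0.5753 bits

H(Y|X) = H(X,Y) - H(X)

H(X,Y) = -Σ_{x,y} P(x,y) log₂ P(x,y). Per-cell terms -P(x,y)·log₂P(x,y):
  X=0: 0.52967, 0.26607
  X=1: 0.26607, 0.49194
Sum of the 4 terms: H(X,Y) = 1.55375 bits

Marginal of X (row sums):
  P(X=0) = 10/29 + 2/29 = 12/29
  P(X=1) = 2/29 + 15/29 = 17/29
H(X) = -[(12/29)·log₂(12/29) + (17/29)·log₂(17/29)]
  = 0.52677 + 0.45168 = 0.97845 bits

H(Y|X) = H(X,Y) - H(X) = 1.55375 - 0.97845 = 0.5753 bits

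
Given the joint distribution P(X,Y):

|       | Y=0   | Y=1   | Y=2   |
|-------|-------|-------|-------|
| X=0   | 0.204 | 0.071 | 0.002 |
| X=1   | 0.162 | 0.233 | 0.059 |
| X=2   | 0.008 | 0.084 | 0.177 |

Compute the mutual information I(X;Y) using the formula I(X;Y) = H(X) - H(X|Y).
0.3825 bits

I(X;Y) = H(X) - H(X|Y)

Marginal of X (row sums):
  P(X=0) = 0.204 + 0.071 + 0.002 = 0.277
  P(X=1) = 0.162 + 0.233 + 0.059 = 0.454
  P(X=2) = 0.008 + 0.084 + 0.177 = 0.269
H(X) = -[0.277·log₂(0.277) + 0.454·log₂(0.454) + 0.269·log₂(0.269)]
  = 0.5130 + 0.5172 + 0.5096 = 1.5398 bits

Marginal of Y (column sums):
  P(Y=0) = 0.204 + 0.162 + 0.008 = 0.374
  P(Y=1) = 0.071 + 0.233 + 0.084 = 0.388
  P(Y=2) = 0.002 + 0.059 + 0.177 = 0.238
H(X|Y) = Σ_y P(y)·H(X|Y=y):
  Y=0: P(Y=0) = 0.374, P(X|Y=0) = (6/11, 81/187, 4/187) → H(X|Y=0) = 1.1185
  Y=1: P(Y=1) = 0.388, P(X|Y=1) = (71/388, 233/388, 21/97) → H(X|Y=1) = 1.3681
  Y=2: P(Y=2) = 0.238, P(X|Y=2) = (1/119, 59/238, 177/238) → H(X|Y=2) = 0.8745
H(X|Y) = 0.374·1.1185 + 0.388·1.3681 + 0.238·0.8745 = 1.1573 bits

I(X;Y) = H(X) - H(X|Y) = 1.5398 - 1.1573 = 0.3825 bits

Cross-check via I(X;Y) = H(X) + H(Y) - H(X,Y): computing H(Y) from the column sums and H(X,Y) from the 9 cells in the same way gives H(Y) = 1.5535 bits and H(X,Y) = 2.7108 bits, so
I(X;Y) = 1.5398 + 1.5535 - 2.7108 = 0.3825 bits ✓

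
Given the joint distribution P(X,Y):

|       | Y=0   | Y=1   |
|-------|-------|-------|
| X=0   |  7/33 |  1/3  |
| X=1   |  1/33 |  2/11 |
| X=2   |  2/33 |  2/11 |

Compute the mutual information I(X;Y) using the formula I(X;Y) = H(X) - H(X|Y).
0.0369 bits

I(X;Y) = H(X) - H(X|Y)

Marginal of X (row sums):
  P(X=0) = 7/33 + 1/3 = 6/11
  P(X=1) = 1/33 + 2/11 = 7/33
  P(X=2) = 2/33 + 2/11 = 8/33
H(X) = -[(6/11)·log₂(6/11) + (7/33)·log₂(7/33) + (8/33)·log₂(8/33)]
  = 0.4770 + 0.4745 + 0.4956 = 1.4471 bits

Marginal of Y (column sums):
  P(Y=0) = 7/33 + 1/33 + 2/33 = 10/33
  P(Y=1) = 1/3 + 2/11 + 2/11 = 23/33
H(X|Y) = Σ_y P(y)·H(X|Y=y):
  Y=0: P(Y=0) = 10/33, P(X|Y=0) = (7/10, 1/10, 1/5) → H(X|Y=0) = 1.1568
  Y=1: P(Y=1) = 23/33, P(X|Y=1) = (11/23, 6/23, 6/23) → H(X|Y=1) = 1.5204
H(X|Y) = (10/33)·1.1568 + (23/33)·1.5204 = 1.4102 bits

I(X;Y) = H(X) - H(X|Y) = 1.4471 - 1.4102 = 0.0369 bits

Cross-check via I(X;Y) = H(X) + H(Y) - H(X,Y): computing H(Y) from the column sums and H(X,Y) from the 6 cells in the same way gives H(Y) = 0.8850 bits and H(X,Y) = 2.2952 bits, so
I(X;Y) = 1.4471 + 0.8850 - 2.2952 = 0.0369 bits ✓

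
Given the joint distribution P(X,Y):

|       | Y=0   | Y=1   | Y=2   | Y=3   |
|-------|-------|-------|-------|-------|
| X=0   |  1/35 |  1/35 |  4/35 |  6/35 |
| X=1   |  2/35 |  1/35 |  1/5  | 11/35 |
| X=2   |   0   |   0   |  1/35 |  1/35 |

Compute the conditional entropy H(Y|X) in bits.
1.5441 bits

H(Y|X) = H(X,Y) - H(X)

H(X,Y) = -Σ_{x,y} P(x,y) log₂ P(x,y). Per-cell terms -P(x,y)·log₂P(x,y):
  X=0: 0.14655, 0.14655, 0.35763, 0.43617
  X=1: 0.23596, 0.14655, 0.46439, 0.52481
  X=2: 0.00000, 0.00000, 0.14655, 0.14655
  (cells with P = 0 contribute 0)
Sum of the 12 terms: H(X,Y) = 2.7517 bits

Marginal of X (row sums):
  P(X=0) = 1/35 + 1/35 + 4/35 + 6/35 = 12/35
  P(X=1) = 2/35 + 1/35 + 1/5 + 11/35 = 3/5
  P(X=2) = 0 + 0 + 1/35 + 1/35 = 2/35
H(X) = -[(12/35)·log₂(12/35) + (3/5)·log₂(3/5) + (2/35)·log₂(2/35)]
  = 0.52948 + 0.44218 + 0.23596 = 1.2076 bits

H(Y|X) = H(X,Y) - H(X) = 2.7517 - 1.2076 = 1.5441 bits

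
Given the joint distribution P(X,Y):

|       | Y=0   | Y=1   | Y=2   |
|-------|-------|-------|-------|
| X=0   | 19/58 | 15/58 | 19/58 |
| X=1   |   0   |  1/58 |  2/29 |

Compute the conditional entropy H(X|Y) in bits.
0.3574 bits

H(X|Y) = H(X,Y) - H(Y)

H(X,Y) = -Σ_{x,y} P(x,y) log₂ P(x,y). Per-cell terms -P(x,y)·log₂P(x,y):
  X=0: 0.5274, 0.5046, 0.5274
  X=1: 0.0000, 0.1010, 0.2661
  (cells with P = 0 contribute 0)
Sum of the 6 terms: H(X,Y) = 1.9265 bits

Marginal of Y (column sums):
  P(Y=0) = 19/58 + 0 = 19/58
  P(Y=1) = 15/58 + 1/58 = 8/29
  P(Y=2) = 19/58 + 2/29 = 23/58
H(Y) = -[(19/58)·log₂(19/58) + (8/29)·log₂(8/29) + (23/58)·log₂(23/58)]
  = 0.5274 + 0.5125 + 0.5292 = 1.5691 bits

H(X|Y) = H(X,Y) - H(Y) = 1.9265 - 1.5691 = 0.3574 bits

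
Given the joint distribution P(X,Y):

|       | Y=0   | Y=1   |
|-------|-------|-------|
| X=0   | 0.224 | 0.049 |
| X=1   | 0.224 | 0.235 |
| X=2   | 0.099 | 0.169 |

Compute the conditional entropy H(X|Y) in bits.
1.4413 bits

H(X|Y) = H(X,Y) - H(Y)

H(X,Y) = -Σ_{x,y} P(x,y) log₂ P(x,y). Per-cell terms -P(x,y)·log₂P(x,y):
  X=0: 0.48349, 0.21320
  X=1: 0.48349, 0.49098
  X=2: 0.33031, 0.43347
Sum of the 6 terms: H(X,Y) = 2.4349 bits

Marginal of Y (column sums):
  P(Y=0) = 0.224 + 0.224 + 0.099 = 0.547
  P(Y=1) = 0.049 + 0.235 + 0.169 = 0.453
H(Y) = -[0.547·log₂(0.547) + 0.453·log₂(0.453)]
  = 0.47610 + 0.51751 = 0.9936 bits

H(X|Y) = H(X,Y) - H(Y) = 2.4349 - 0.9936 = 1.4413 bits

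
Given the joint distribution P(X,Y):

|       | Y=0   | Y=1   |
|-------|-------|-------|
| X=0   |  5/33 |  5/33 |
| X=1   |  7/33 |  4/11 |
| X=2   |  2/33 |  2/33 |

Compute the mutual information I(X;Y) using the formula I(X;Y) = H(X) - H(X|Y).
0.0125 bits

I(X;Y) = H(X) - H(X|Y)

Marginal of X (row sums):
  P(X=0) = 5/33 + 5/33 = 10/33
  P(X=1) = 7/33 + 4/11 = 19/33
  P(X=2) = 2/33 + 2/33 = 4/33
H(X) = -[(10/33)·log₂(10/33) + (19/33)·log₂(19/33) + (4/33)·log₂(4/33)]
  = 0.52196 + 0.45857 + 0.36902 = 1.34955 bits

Marginal of Y (column sums):
  P(Y=0) = 5/33 + 7/33 + 2/33 = 14/33
  P(Y=1) = 5/33 + 4/11 + 2/33 = 19/33
H(X|Y) = Σ_y P(y)·H(X|Y=y):
  Y=0: P(Y=0) = 14/33, P(X|Y=0) = (5/14, 1/2, 1/7) → H(X|Y=0) = 1.43156
  Y=1: P(Y=1) = 19/33, P(X|Y=1) = (5/19, 12/19, 2/19) → H(X|Y=1) = 1.26744
H(X|Y) = (14/33)·1.43156 + (19/33)·1.26744 = 1.33707 bits

I(X;Y) = H(X) - H(X|Y) = 1.34955 - 1.33707 = 0.0125 bits

Cross-check via I(X;Y) = H(X) + H(Y) - H(X,Y): computing H(Y) from the column sums and H(X,Y) from the 6 cells in the same way gives H(Y) = 0.98338 bits and H(X,Y) = 2.32045 bits, so
I(X;Y) = 1.34955 + 0.98338 - 2.32045 = 0.0125 bits ✓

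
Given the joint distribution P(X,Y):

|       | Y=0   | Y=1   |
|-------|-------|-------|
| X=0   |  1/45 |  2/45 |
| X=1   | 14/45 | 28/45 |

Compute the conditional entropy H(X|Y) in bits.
0.3534 bits

H(X|Y) = H(X,Y) - H(Y)

H(X,Y) = -Σ_{x,y} P(x,y) log₂ P(x,y). Per-cell terms -P(x,y)·log₂P(x,y):
  X=0: 0.12204, 0.19964
  X=1: 0.52407, 0.42591
Sum of the 4 terms: H(X,Y) = 1.2717 bits

Marginal of Y (column sums):
  P(Y=0) = 1/45 + 14/45 = 1/3
  P(Y=1) = 2/45 + 28/45 = 2/3
H(Y) = -[(1/3)·log₂(1/3) + (2/3)·log₂(2/3)]
  = 0.52832 + 0.38998 = 0.9183 bits

H(X|Y) = H(X,Y) - H(Y) = 1.2717 - 0.9183 = 0.3534 bits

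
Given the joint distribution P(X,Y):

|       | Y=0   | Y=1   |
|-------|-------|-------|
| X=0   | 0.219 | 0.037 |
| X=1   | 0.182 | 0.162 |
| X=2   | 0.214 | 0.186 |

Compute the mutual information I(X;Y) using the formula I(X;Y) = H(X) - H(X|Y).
0.0672 bits

I(X;Y) = H(X) - H(X|Y)

Marginal of X (row sums):
  P(X=0) = 0.219 + 0.037 = 0.256
  P(X=1) = 0.182 + 0.162 = 0.344
  P(X=2) = 0.214 + 0.186 = 0.400
H(X) = -[0.256·log₂(0.256) + 0.344·log₂(0.344) + 0.400·log₂(0.400)]
  = 0.5032 + 0.5296 + 0.5288 = 1.5616 bits

Marginal of Y (column sums):
  P(Y=0) = 0.219 + 0.182 + 0.214 = 0.615
  P(Y=1) = 0.037 + 0.162 + 0.186 = 0.385
H(X|Y) = Σ_y P(y)·H(X|Y=y):
  Y=0: P(Y=0) = 0.615, P(X|Y=0) = (73/205, 182/615, 214/615) → H(X|Y=0) = 1.5803
  Y=1: P(Y=1) = 0.385, P(X|Y=1) = (37/385, 162/385, 186/385) → H(X|Y=1) = 1.3573
H(X|Y) = 0.615·1.5803 + 0.385·1.3573 = 1.4944 bits

I(X;Y) = H(X) - H(X|Y) = 1.5616 - 1.4944 = 0.0672 bits

Cross-check via I(X;Y) = H(X) + H(Y) - H(X,Y): computing H(Y) from the column sums and H(X,Y) from the 6 cells in the same way gives H(Y) = 0.9615 bits and H(X,Y) = 2.4559 bits, so
I(X;Y) = 1.5616 + 0.9615 - 2.4559 = 0.0672 bits ✓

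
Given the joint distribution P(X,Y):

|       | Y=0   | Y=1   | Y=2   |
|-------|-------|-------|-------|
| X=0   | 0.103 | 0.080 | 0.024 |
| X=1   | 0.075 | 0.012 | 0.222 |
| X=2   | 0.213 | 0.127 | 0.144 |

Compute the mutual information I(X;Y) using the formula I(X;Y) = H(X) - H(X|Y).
0.1867 bits

I(X;Y) = H(X) - H(X|Y)

Marginal of X (row sums):
  P(X=0) = 0.103 + 0.080 + 0.024 = 0.207
  P(X=1) = 0.075 + 0.012 + 0.222 = 0.309
  P(X=2) = 0.213 + 0.127 + 0.144 = 0.484
H(X) = -[0.207·log₂(0.207) + 0.309·log₂(0.309) + 0.484·log₂(0.484)]
  = 0.4704 + 0.5235 + 0.5067 = 1.5006 bits

Marginal of Y (column sums):
  P(Y=0) = 0.103 + 0.075 + 0.213 = 0.391
  P(Y=1) = 0.080 + 0.012 + 0.127 = 0.219
  P(Y=2) = 0.024 + 0.222 + 0.144 = 0.390
H(X|Y) = Σ_y P(y)·H(X|Y=y):
  Y=0: P(Y=0) = 0.391, P(X|Y=0) = (103/391, 75/391, 213/391) → H(X|Y=0) = 1.4413
  Y=1: P(Y=1) = 0.219, P(X|Y=1) = (80/219, 4/73, 127/219) → H(X|Y=1) = 1.2162
  Y=2: P(Y=2) = 0.390, P(X|Y=2) = (4/65, 37/65, 24/65) → H(X|Y=2) = 1.2410
H(X|Y) = 0.391·1.4413 + 0.219·1.2162 + 0.390·1.2410 = 1.3139 bits

I(X;Y) = H(X) - H(X|Y) = 1.5006 - 1.3139 = 0.1867 bits

Cross-check via I(X;Y) = H(X) + H(Y) - H(X,Y): computing H(Y) from the column sums and H(X,Y) from the 9 cells in the same way gives H(Y) = 1.5393 bits and H(X,Y) = 2.8532 bits, so
I(X;Y) = 1.5006 + 1.5393 - 2.8532 = 0.1867 bits ✓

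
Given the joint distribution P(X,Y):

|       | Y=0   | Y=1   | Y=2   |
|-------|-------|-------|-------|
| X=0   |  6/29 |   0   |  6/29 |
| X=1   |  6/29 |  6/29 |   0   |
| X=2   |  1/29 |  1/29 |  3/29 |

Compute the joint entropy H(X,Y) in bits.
2.5547 bits

H(X,Y) = -Σ_{x,y} P(x,y) log₂ P(x,y). Per-cell terms -P(x,y)·log₂P(x,y):
  X=0: 0.470280, 0.000000, 0.470280
  X=1: 0.470280, 0.470280, 0.000000
  X=2: 0.167517, 0.167517, 0.338588
  (cells with P = 0 contribute 0)
Sum of the 9 terms: H(X,Y) = 2.5547 bits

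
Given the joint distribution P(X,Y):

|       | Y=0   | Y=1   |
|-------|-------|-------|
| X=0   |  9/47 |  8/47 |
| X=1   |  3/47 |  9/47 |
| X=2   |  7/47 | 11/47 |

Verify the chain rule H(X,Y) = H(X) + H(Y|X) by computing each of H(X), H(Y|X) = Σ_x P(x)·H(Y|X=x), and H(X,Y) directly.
H(X) = 1.5638 bits, H(Y|X) = 0.9372 bits, H(X,Y) = 2.5010 bits

Marginal of X (row sums):
  P(X=0) = 9/47 + 8/47 = 17/47
  P(X=1) = 3/47 + 9/47 = 12/47
  P(X=2) = 7/47 + 11/47 = 18/47
H(X) = -[(17/47)·log₂(17/47) + (12/47)·log₂(12/47) + (18/47)·log₂(18/47)]
  = 0.53066 + 0.50288 + 0.53030 = 1.5638 bits

H(Y|X) = Σ_x P(x)·H(Y|X=x):
  X=0: P(X=0) = 17/47, P(Y|X=0) = (9/17, 8/17) → H(Y|X=0) = 0.99750
  X=1: P(X=1) = 12/47, P(Y|X=1) = (1/4, 3/4) → H(Y|X=1) = 0.81128
  X=2: P(X=2) = 18/47, P(Y|X=2) = (7/18, 11/18) → H(Y|X=2) = 0.96408
H(Y|X) = (17/47)·0.99750 + (12/47)·0.81128 + (18/47)·0.96408 = 0.9372 bits

H(X,Y) = -Σ_{x,y} P(x,y) log₂ P(x,y). Per-cell terms -P(x,y)·log₂P(x,y):
  X=0: 0.45664, 0.43482
  X=1: 0.25338, 0.45664
  X=2: 0.40916, 0.49036
Sum of the 6 terms: H(X,Y) = 2.5010 bits

Chain rule check:
  H(X) + H(Y|X) = 1.5638 + 0.9372 = 2.5010 bits
  H(X,Y) = 2.5010 bits
✓ Chain rule verified.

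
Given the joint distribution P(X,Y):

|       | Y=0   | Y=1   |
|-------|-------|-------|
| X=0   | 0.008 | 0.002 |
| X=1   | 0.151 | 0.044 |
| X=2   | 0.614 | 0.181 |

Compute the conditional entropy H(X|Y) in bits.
0.7894 bits

H(X|Y) = H(X,Y) - H(Y)

H(X,Y) = -Σ_{x,y} P(x,y) log₂ P(x,y). Per-cell terms -P(x,y)·log₂P(x,y):
  X=0: 0.055726, 0.017932
  X=1: 0.411834, 0.198280
  X=2: 0.432065, 0.446335
Sum of the 6 terms: H(X,Y) = 1.562172 bits

Marginal of Y (column sums):
  P(Y=0) = 0.008 + 0.151 + 0.614 = 0.773
  P(Y=1) = 0.002 + 0.044 + 0.181 = 0.227
H(Y) = -[0.773·log₂(0.773) + 0.227·log₂(0.227)]
  = 0.287138 + 0.485607 = 0.772745 bits

H(X|Y) = H(X,Y) - H(Y) = 1.562172 - 0.772745 = 0.7894 bits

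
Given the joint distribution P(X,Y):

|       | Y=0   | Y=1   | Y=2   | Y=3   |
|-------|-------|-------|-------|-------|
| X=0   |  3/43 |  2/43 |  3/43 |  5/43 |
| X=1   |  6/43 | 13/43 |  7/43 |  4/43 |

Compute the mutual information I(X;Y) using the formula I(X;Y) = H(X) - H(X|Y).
0.0819 bits

I(X;Y) = H(X) - H(X|Y)

Marginal of X (row sums):
  P(X=0) = 3/43 + 2/43 + 3/43 + 5/43 = 13/43
  P(X=1) = 6/43 + 13/43 + 7/43 + 4/43 = 30/43
H(X) = -[(13/43)·log₂(13/43) + (30/43)·log₂(30/43)]
  = 0.52176 + 0.36235 = 0.8841 bits

Marginal of Y (column sums):
  P(Y=0) = 3/43 + 6/43 = 9/43
  P(Y=1) = 2/43 + 13/43 = 15/43
  P(Y=2) = 3/43 + 7/43 = 10/43
  P(Y=3) = 5/43 + 4/43 = 9/43
H(X|Y) = Σ_y P(y)·H(X|Y=y):
  Y=0: P(Y=0) = 9/43, P(X|Y=0) = (1/3, 2/3) → H(X|Y=0) = 0.91830
  Y=1: P(Y=1) = 15/43, P(X|Y=1) = (2/15, 13/15) → H(X|Y=1) = 0.56651
  Y=2: P(Y=2) = 10/43, P(X|Y=2) = (3/10, 7/10) → H(X|Y=2) = 0.88129
  Y=3: P(Y=3) = 9/43, P(X|Y=3) = (5/9, 4/9) → H(X|Y=3) = 0.99108
H(X|Y) = (9/43)·0.91830 + (15/43)·0.56651 + (10/43)·0.88129 + (9/43)·0.99108 = 0.8022 bits

I(X;Y) = H(X) - H(X|Y) = 0.8841 - 0.8022 = 0.0819 bits

Cross-check via I(X;Y) = H(X) + H(Y) - H(X,Y): computing H(Y) from the column sums and H(X,Y) from the 8 cells in the same way gives H(Y) = 1.9639 bits and H(X,Y) = 2.7661 bits, so
I(X;Y) = 0.8841 + 1.9639 - 2.7661 = 0.0819 bits ✓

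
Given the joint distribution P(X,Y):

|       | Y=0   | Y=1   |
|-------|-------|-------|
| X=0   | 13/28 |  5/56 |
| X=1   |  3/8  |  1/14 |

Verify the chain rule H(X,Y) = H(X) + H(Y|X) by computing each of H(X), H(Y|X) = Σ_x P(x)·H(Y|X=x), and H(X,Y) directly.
H(X) = 0.9917 bits, H(Y|X) = 0.6360 bits, H(X,Y) = 1.6277 bits

Marginal of X (row sums):
  P(X=0) = 13/28 + 5/56 = 31/56
  P(X=1) = 3/8 + 1/14 = 25/56
H(X) = -[(31/56)·log₂(31/56) + (25/56)·log₂(25/56)]
  = 0.4723 + 0.5194 = 0.9917 bits

H(Y|X) = Σ_x P(x)·H(Y|X=x):
  X=0: P(X=0) = 31/56, P(Y|X=0) = (26/31, 5/31) → H(Y|X=0) = 0.6374
  X=1: P(X=1) = 25/56, P(Y|X=1) = (21/25, 4/25) → H(Y|X=1) = 0.6343
H(Y|X) = (31/56)·0.6374 + (25/56)·0.6343 = 0.6360 bits

H(X,Y) = -Σ_{x,y} P(x,y) log₂ P(x,y). Per-cell terms -P(x,y)·log₂P(x,y):
  X=0: 0.5139, 0.3112
  X=1: 0.5306, 0.2720
Sum of the 4 terms: H(X,Y) = 1.6277 bits

Chain rule check:
  H(X) + H(Y|X) = 0.9917 + 0.6360 = 1.6277 bits
  H(X,Y) = 1.6277 bits
✓ Chain rule verified.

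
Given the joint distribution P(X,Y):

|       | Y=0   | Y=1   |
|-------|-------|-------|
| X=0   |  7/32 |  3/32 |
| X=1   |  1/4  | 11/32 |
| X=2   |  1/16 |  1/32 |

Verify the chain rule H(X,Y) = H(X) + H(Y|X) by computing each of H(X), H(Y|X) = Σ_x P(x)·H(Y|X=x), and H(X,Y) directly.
H(X) = 1.2911 bits, H(Y|X) = 0.9445 bits, H(X,Y) = 2.2356 bits

Marginal of X (row sums):
  P(X=0) = 7/32 + 3/32 = 5/16
  P(X=1) = 1/4 + 11/32 = 19/32
  P(X=2) = 1/16 + 1/32 = 3/32
H(X) = -[(5/16)·log₂(5/16) + (19/32)·log₂(19/32) + (3/32)·log₂(3/32)]
  = 0.5244 + 0.4465 + 0.3202 = 1.2911 bits

H(Y|X) = Σ_x P(x)·H(Y|X=x):
  X=0: P(X=0) = 5/16, P(Y|X=0) = (7/10, 3/10) → H(Y|X=0) = 0.8813
  X=1: P(X=1) = 19/32, P(Y|X=1) = (8/19, 11/19) → H(Y|X=1) = 0.9819
  X=2: P(X=2) = 3/32, P(Y|X=2) = (2/3, 1/3) → H(Y|X=2) = 0.9183
H(Y|X) = (5/16)·0.8813 + (19/32)·0.9819 + (3/32)·0.9183 = 0.9445 bits

H(X,Y) = -Σ_{x,y} P(x,y) log₂ P(x,y). Per-cell terms -P(x,y)·log₂P(x,y):
  X=0: 0.4796, 0.3202
  X=1: 0.5000, 0.5296
  X=2: 0.2500, 0.1562
Sum of the 6 terms: H(X,Y) = 2.2356 bits

Chain rule check:
  H(X) + H(Y|X) = 1.2911 + 0.9445 = 2.2356 bits
  H(X,Y) = 2.2356 bits
✓ Chain rule verified.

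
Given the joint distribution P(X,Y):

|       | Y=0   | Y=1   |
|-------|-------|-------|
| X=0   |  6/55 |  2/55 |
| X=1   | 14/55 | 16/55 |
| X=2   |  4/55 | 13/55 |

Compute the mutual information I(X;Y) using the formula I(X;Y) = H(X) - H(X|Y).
0.0833 bits

I(X;Y) = H(X) - H(X|Y)

Marginal of X (row sums):
  P(X=0) = 6/55 + 2/55 = 8/55
  P(X=1) = 14/55 + 16/55 = 6/11
  P(X=2) = 4/55 + 13/55 = 17/55
H(X) = -[(8/55)·log₂(8/55) + (6/11)·log₂(6/11) + (17/55)·log₂(17/55)]
  = 0.40456 + 0.47698 + 0.52357 = 1.4051 bits

Marginal of Y (column sums):
  P(Y=0) = 6/55 + 14/55 + 4/55 = 24/55
  P(Y=1) = 2/55 + 16/55 + 13/55 = 31/55
H(X|Y) = Σ_y P(y)·H(X|Y=y):
  Y=0: P(Y=0) = 24/55, P(X|Y=0) = (1/4, 7/12, 1/6) → H(X|Y=0) = 1.38443
  Y=1: P(Y=1) = 31/55, P(X|Y=1) = (2/31, 16/31, 13/31) → H(X|Y=1) = 1.27337
H(X|Y) = (24/55)·1.38443 + (31/55)·1.27337 = 1.3218 bits

I(X;Y) = H(X) - H(X|Y) = 1.4051 - 1.3218 = 0.0833 bits

Cross-check via I(X;Y) = H(X) + H(Y) - H(X,Y): computing H(Y) from the column sums and H(X,Y) from the 6 cells in the same way gives H(Y) = 0.9883 bits and H(X,Y) = 2.3101 bits, so
I(X;Y) = 1.4051 + 0.9883 - 2.3101 = 0.0833 bits ✓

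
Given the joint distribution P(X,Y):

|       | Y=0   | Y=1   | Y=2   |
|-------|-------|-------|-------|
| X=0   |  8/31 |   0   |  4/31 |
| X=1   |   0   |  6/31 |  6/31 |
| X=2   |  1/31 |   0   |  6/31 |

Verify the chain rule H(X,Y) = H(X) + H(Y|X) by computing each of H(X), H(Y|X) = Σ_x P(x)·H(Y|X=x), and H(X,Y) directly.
H(X) = 1.5448 bits, H(Y|X) = 0.8762 bits, H(X,Y) = 2.4210 bits

Marginal of X (row sums):
  P(X=0) = 8/31 + 0 + 4/31 = 12/31
  P(X=1) = 0 + 6/31 + 6/31 = 12/31
  P(X=2) = 1/31 + 0 + 6/31 = 7/31
H(X) = -[(12/31)·log₂(12/31) + (12/31)·log₂(12/31) + (7/31)·log₂(7/31)]
  = 0.53003 + 0.53003 + 0.48477 = 1.5448 bits

H(Y|X) = Σ_x P(x)·H(Y|X=x):
  X=0: P(X=0) = 12/31, P(Y|X=0) = (2/3, 0, 1/3) → H(Y|X=0) = 0.91830
  X=1: P(X=1) = 12/31, P(Y|X=1) = (0, 1/2, 1/2) → H(Y|X=1) = 1.00000
  X=2: P(X=2) = 7/31, P(Y|X=2) = (1/7, 0, 6/7) → H(Y|X=2) = 0.59167
H(Y|X) = (12/31)·0.91830 + (12/31)·1.00000 + (7/31)·0.59167 = 0.8762 bits

H(X,Y) = -Σ_{x,y} P(x,y) log₂ P(x,y). Per-cell terms -P(x,y)·log₂P(x,y):
  X=0: 0.50431, 0.00000, 0.38119
  X=1: 0.00000, 0.45856, 0.45856
  X=2: 0.15981, 0.00000, 0.45856
  (cells with P = 0 contribute 0)
Sum of the 9 terms: H(X,Y) = 2.4210 bits

Chain rule check:
  H(X) + H(Y|X) = 1.5448 + 0.8762 = 2.4210 bits
  H(X,Y) = 2.4210 bits
✓ Chain rule verified.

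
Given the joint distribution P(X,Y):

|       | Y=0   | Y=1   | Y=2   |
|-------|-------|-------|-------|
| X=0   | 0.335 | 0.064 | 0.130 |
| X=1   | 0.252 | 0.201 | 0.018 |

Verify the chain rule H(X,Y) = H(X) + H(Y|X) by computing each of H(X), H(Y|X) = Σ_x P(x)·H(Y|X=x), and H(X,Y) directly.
H(X) = 0.9976 bits, H(Y|X) = 1.2381 bits, H(X,Y) = 2.2357 bits

Marginal of X (row sums):
  P(X=0) = 0.335 + 0.064 + 0.130 = 0.529
  P(X=1) = 0.252 + 0.201 + 0.018 = 0.471
H(X) = -[0.529·log₂(0.529) + 0.471·log₂(0.471)]
  = 0.4860 + 0.5116 = 0.9976 bits

H(Y|X) = Σ_x P(x)·H(Y|X=x):
  X=0: P(X=0) = 0.529, P(Y|X=0) = (335/529, 64/529, 130/529) → H(Y|X=0) = 1.2836
  X=1: P(X=1) = 0.471, P(Y|X=1) = (84/157, 67/157, 6/157) → H(Y|X=1) = 1.1870
H(Y|X) = 0.529·1.2836 + 0.471·1.1870 = 1.2381 bits

H(X,Y) = -Σ_{x,y} P(x,y) log₂ P(x,y). Per-cell terms -P(x,y)·log₂P(x,y):
  X=0: 0.5286, 0.2538, 0.3826
  X=1: 0.5011, 0.4653, 0.1043
Sum of the 6 terms: H(X,Y) = 2.2357 bits

Chain rule check:
  H(X) + H(Y|X) = 0.9976 + 1.2381 = 2.2357 bits
  H(X,Y) = 2.2357 bits
✓ Chain rule verified.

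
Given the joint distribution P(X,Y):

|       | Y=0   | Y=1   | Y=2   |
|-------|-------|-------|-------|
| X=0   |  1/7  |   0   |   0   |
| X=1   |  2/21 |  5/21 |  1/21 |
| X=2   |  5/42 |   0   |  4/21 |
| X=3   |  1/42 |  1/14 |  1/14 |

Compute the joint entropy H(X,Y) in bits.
2.9197 bits

H(X,Y) = -Σ_{x,y} P(x,y) log₂ P(x,y). Per-cell terms -P(x,y)·log₂P(x,y):
  X=0: 0.40105, 0.00000, 0.00000
  X=1: 0.32308, 0.49295, 0.20916
  X=2: 0.36552, 0.00000, 0.45568
  X=3: 0.12839, 0.27195, 0.27195
  (cells with P = 0 contribute 0)
Sum of the 12 terms: H(X,Y) = 2.9197 bits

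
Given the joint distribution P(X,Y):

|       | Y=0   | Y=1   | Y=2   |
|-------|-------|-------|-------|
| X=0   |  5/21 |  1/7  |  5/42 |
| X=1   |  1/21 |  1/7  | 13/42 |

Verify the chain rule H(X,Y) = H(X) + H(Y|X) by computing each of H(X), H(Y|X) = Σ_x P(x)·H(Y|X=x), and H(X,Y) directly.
H(X) = 1.0000 bits, H(Y|X) = 1.3934 bits, H(X,Y) = 2.3934 bits

Marginal of X (row sums):
  P(X=0) = 5/21 + 1/7 + 5/42 = 1/2
  P(X=1) = 1/21 + 1/7 + 13/42 = 1/2
H(X) = -[(1/2)·log₂(1/2) + (1/2)·log₂(1/2)]
  = 0.50000 + 0.50000 = 1.0000 bits

H(Y|X) = Σ_x P(x)·H(Y|X=x):
  X=0: P(X=0) = 1/2, P(Y|X=0) = (10/21, 2/7, 5/21) → H(Y|X=0) = 1.51905
  X=1: P(X=1) = 1/2, P(Y|X=1) = (2/21, 2/7, 13/21) → H(Y|X=1) = 1.26777
H(Y|X) = (1/2)·1.51905 + (1/2)·1.26777 = 1.3934 bits

H(X,Y) = -Σ_{x,y} P(x,y) log₂ P(x,y). Per-cell terms -P(x,y)·log₂P(x,y):
  X=0: 0.49295, 0.40105, 0.36552
  X=1: 0.20916, 0.40105, 0.52368
Sum of the 6 terms: H(X,Y) = 2.3934 bits

Chain rule check:
  H(X) + H(Y|X) = 1.0000 + 1.3934 = 2.3934 bits
  H(X,Y) = 2.3934 bits
✓ Chain rule verified.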